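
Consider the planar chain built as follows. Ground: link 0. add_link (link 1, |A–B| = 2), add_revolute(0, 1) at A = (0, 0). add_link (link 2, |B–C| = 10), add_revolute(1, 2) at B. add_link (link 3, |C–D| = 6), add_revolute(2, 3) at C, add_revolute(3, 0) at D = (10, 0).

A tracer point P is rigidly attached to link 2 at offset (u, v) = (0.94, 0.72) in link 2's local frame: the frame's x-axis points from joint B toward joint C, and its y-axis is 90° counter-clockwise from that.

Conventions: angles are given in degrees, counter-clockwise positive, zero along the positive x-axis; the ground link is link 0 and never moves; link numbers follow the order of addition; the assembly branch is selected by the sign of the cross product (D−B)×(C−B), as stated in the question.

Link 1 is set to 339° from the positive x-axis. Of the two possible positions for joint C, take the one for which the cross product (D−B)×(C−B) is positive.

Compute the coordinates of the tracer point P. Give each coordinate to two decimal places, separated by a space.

A=(0,0), D=(10.00,0)
B = A + 2.00·(cos339°, sin339°) = (1.8672, -0.7167)
|BD| = 8.1644
circle(B,10.00) ∩ circle(D,6.00): a=8.0017, h=5.9978
  candidates: C₊=(9.3114,5.9604) cross=48.968; C₋=(10.3645,-5.9889) cross=-48.968
  branch + wants cross > 0 → take C=(9.3114,5.9604) (cross=48.968)
ex = (C−B)/|BC| = (0.7444,0.6677); ey = (-0.6677,0.7444)
P = B + 0.94·ex + 0.72·ey = (2.0862,0.4469)

2.09 0.45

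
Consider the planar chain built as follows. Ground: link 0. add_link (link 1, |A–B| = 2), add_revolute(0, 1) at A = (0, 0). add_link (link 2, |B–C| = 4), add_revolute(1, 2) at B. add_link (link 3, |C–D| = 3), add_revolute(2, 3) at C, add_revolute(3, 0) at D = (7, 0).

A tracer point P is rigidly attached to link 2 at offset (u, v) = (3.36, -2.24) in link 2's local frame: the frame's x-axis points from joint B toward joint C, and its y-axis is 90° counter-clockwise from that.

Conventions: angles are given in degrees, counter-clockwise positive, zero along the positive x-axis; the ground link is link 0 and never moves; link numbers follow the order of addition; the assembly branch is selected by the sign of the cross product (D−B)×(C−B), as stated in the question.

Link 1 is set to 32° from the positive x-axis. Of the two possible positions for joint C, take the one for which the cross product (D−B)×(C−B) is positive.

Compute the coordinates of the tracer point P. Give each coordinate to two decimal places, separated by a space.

A=(0,0), D=(7.00,0)
B = A + 2.00·(cos32°, sin32°) = (1.6961, 1.0598)
|BD| = 5.4088
circle(B,4.00) ∩ circle(D,3.00): a=3.3515, h=2.1835
  candidates: C₊=(5.4105,2.5443) cross=11.810; C₋=(4.5548,-1.7380) cross=-11.810
  branch + wants cross > 0 → take C=(5.4105,2.5443) (cross=11.810)
ex = (C−B)/|BC| = (0.9286,0.3711); ey = (-0.3711,0.9286)
P = B + 3.36·ex + -2.24·ey = (5.6474,0.2267)

5.65 0.23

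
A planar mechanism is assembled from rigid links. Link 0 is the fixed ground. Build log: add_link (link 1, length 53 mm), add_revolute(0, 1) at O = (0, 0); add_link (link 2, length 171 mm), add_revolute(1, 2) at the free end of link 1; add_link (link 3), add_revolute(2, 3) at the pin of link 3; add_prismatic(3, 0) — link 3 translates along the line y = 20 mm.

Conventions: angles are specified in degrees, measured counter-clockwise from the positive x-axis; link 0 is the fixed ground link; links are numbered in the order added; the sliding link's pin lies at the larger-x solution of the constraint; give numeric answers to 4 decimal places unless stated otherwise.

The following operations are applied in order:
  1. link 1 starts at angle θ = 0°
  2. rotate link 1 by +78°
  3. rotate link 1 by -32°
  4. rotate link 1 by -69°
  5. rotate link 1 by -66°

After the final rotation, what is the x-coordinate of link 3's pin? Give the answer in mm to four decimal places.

geometry: r = 53 mm, L = 171 mm, e = 20 mm; θ starts at 0°
rotate link 1 by +78°: θ ← 0° +78° = 78°
rotate link 1 by -32°: θ ← 78° -32° = 46°
rotate link 1 by -69°: θ ← 46° -69° = -23°
rotate link 1 by -66°: θ ← -23° -66° = -89°
crank pin P = (r cos θ, r sin θ) = (0.924978, -52.991928)
h = r sin θ − e = -52.991928 − 20 = -72.991928
x = r cos θ + √(L² − h²) = 0.924978 + 154.638865 = 155.563842

155.5638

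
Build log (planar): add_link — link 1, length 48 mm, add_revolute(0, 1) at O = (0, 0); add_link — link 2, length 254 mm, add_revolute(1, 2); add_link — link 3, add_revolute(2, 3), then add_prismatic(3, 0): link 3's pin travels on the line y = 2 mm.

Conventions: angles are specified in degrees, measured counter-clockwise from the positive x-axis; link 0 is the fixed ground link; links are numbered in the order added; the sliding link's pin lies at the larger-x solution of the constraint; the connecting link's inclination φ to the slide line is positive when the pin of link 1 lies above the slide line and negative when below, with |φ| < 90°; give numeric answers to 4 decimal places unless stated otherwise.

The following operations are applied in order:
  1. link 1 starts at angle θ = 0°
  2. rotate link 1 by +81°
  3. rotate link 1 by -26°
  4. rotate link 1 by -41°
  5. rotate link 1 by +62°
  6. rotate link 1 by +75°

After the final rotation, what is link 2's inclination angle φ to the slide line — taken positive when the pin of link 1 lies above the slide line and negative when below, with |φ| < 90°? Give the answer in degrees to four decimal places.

geometry: r = 48 mm, L = 254 mm, e = 2 mm; θ starts at 0°
rotate link 1 by +81°: θ ← 0° +81° = 81°
rotate link 1 by -26°: θ ← 81° -26° = 55°
rotate link 1 by -41°: θ ← 55° -41° = 14°
rotate link 1 by +62°: θ ← 14° +62° = 76°
rotate link 1 by +75°: θ ← 76° +75° = 151°
h = r sin θ − e = 23.270862 − 2 = 21.270862
sin φ = h / L = 21.270862 / 254 = 0.08374355
φ = arcsin(0.08374355) = 4.803778°

4.8038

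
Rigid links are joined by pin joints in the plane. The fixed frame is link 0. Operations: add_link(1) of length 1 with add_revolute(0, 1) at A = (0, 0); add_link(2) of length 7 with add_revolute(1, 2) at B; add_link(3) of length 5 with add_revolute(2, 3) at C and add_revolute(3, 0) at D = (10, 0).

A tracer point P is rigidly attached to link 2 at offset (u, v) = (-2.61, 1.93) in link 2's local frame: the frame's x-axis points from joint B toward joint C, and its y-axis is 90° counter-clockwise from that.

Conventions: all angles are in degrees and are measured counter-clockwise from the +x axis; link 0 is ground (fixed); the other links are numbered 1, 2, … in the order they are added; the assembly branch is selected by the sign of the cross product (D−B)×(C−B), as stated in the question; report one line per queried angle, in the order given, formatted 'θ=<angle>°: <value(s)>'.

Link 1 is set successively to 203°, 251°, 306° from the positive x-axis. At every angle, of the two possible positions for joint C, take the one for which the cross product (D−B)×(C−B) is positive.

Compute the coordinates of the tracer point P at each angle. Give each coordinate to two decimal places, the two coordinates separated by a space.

A=(0,0), D=(10.00,0)
θ=203°: B = A + 1.00·(cos203°, sin203°) = (-0.9205, -0.3907)
θ=203°: |BD| = 10.9275
θ=203°: circle(B,7.00) ∩ circle(D,5.00): a=6.5619, h=2.4375
θ=203°:   candidates: C₊=(5.5500,2.2799) cross=26.636; C₋=(5.7244,-2.5921) cross=-26.636
θ=203°:   branch + wants cross > 0 → take C=(5.5500,2.2799) (cross=26.636)
θ=203°: ex = (C−B)/|BC| = (0.9244,0.3815); ey = (-0.3815,0.9244)
θ=203°: P = B + -2.61·ex + 1.93·ey = (-4.0694,0.3975)
θ=251°: B = A + 1.00·(cos251°, sin251°) = (-0.3256, -0.9455)
θ=251°: |BD| = 10.3688
θ=251°: circle(B,7.00) ∩ circle(D,5.00): a=6.3417, h=2.9636
θ=251°:   candidates: C₊=(5.7195,2.5840) cross=30.729; C₋=(6.2600,-3.3184) cross=-30.729
θ=251°:   branch + wants cross > 0 → take C=(5.7195,2.5840) (cross=30.729)
θ=251°: ex = (C−B)/|BC| = (0.8636,0.5042); ey = (-0.5042,0.8636)
θ=251°: P = B + -2.61·ex + 1.93·ey = (-3.5526,-0.5948)
θ=306°: B = A + 1.00·(cos306°, sin306°) = (0.5878, -0.8090)
θ=306°: |BD| = 9.4469
θ=306°: circle(B,7.00) ∩ circle(D,5.00): a=5.9937, h=3.6160
θ=306°:   candidates: C₊=(6.2498,3.3070) cross=34.160; C₋=(6.8691,-3.8984) cross=-34.160
θ=306°:   branch + wants cross > 0 → take C=(6.2498,3.3070) (cross=34.160)
θ=306°: ex = (C−B)/|BC| = (0.8089,0.5880); ey = (-0.5880,0.8089)
θ=306°: P = B + -2.61·ex + 1.93·ey = (-2.6582,-0.7826)

θ=203°: -4.07 0.40
θ=251°: -3.55 -0.59
θ=306°: -2.66 -0.78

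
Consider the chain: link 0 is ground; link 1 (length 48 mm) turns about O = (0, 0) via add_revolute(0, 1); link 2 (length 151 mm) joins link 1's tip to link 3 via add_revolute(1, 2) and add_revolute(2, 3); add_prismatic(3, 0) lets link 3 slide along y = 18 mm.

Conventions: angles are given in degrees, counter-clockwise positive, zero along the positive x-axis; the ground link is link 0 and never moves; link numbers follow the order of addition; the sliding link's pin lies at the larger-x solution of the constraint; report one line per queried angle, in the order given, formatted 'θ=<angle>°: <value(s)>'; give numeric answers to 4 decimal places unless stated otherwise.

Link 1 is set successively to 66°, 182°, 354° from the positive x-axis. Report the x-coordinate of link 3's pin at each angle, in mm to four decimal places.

geometry: r = 48 mm, L = 151 mm, e = 18 mm
θ=66°: crank pin P = (r cos θ, r sin θ) = (19.523359, 43.850182)
θ=66°: h = r sin θ − e = 43.850182 − 18 = 25.850182
θ=66°: x = r cos θ + √(L² − h²) = 19.523359 + 148.770858 = 168.294217
θ=182°: crank pin P = (r cos θ, r sin θ) = (-47.970760, -1.675176)
θ=182°: h = r sin θ − e = -1.675176 − 18 = -19.675176
θ=182°: x = r cos θ + √(L² − h²) = -47.970760 + 149.712683 = 101.741923
θ=354°: crank pin P = (r cos θ, r sin θ) = (47.737051, -5.017366)
θ=354°: h = r sin θ − e = -5.017366 − 18 = -23.017366
θ=354°: x = r cos θ + √(L² − h²) = 47.737051 + 149.235387 = 196.972438

θ=66°: 168.2942
θ=182°: 101.7419
θ=354°: 196.9724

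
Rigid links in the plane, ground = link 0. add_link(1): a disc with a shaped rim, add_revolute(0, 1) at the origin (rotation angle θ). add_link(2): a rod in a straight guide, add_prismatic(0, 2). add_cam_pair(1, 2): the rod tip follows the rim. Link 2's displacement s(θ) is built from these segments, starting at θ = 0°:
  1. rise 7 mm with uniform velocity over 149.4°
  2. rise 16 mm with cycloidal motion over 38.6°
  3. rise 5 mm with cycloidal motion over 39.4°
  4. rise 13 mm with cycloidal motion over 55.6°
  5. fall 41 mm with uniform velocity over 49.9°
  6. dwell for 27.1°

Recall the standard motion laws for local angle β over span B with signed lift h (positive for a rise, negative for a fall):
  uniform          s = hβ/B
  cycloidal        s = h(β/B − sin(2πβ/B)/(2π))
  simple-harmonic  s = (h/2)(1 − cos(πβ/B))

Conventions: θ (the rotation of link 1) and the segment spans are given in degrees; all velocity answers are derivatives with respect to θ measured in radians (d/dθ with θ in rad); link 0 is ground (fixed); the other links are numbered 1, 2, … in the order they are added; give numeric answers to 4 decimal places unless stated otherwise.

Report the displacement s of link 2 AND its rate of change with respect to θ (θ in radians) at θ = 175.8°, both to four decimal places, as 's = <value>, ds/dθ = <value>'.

segment 1 (0° to 149.4°, uniform, h = 7) is passed completely: s = 0.0000 + (7) = 7.0000
θ = 175.8° falls in segment 2 (149.4° to 188°, cycloidal, h = 16): β = 175.8 − 149.4 = 26.4°, B = 38.6°; Δs = 16·(0.6839 − sin(2π·0.6839)/(2π)) = 13.2732; s = 7.0000 + 13.2732 = 20.2732
velocity in seg [149.4°–188°] (cycloidal), θ in radians: β = 26.4° = 0.4608 rad, B = 38.6° = 0.6737 rad; ds/dθ = (h/B)(1 − cos(2πβ/B)) = (16/0.6737)(1 − cos(2π·0.6839)) = 33.326882 mm/rad

s = 20.2732, ds/dθ = 33.3269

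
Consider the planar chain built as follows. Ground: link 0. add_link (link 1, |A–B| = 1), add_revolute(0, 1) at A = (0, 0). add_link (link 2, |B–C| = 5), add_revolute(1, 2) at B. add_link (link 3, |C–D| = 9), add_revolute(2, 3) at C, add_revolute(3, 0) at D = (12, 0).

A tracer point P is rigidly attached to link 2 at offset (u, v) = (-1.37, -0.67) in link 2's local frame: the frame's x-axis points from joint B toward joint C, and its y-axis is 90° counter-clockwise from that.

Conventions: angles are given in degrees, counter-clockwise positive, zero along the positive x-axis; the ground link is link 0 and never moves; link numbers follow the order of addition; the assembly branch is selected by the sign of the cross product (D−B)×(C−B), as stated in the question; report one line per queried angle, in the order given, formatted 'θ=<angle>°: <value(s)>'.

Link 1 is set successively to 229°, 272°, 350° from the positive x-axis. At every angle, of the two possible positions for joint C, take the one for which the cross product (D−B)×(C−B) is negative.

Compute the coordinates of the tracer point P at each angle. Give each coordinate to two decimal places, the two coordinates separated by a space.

A=(0,0), D=(12.00,0)
θ=229°: B = A + 1.00·(cos229°, sin229°) = (-0.6561, -0.7547)
θ=229°: |BD| = 12.6785
θ=229°: circle(B,5.00) ∩ circle(D,9.00): a=4.1308, h=2.8172
θ=229°:   candidates: C₊=(3.2997,2.3033) cross=35.717; C₋=(3.6351,-3.3210) cross=-35.717
θ=229°:   branch - wants cross < 0 → take C=(3.6351,-3.3210) (cross=-35.717)
θ=229°: ex = (C−B)/|BC| = (0.8582,-0.5133); ey = (0.5133,0.8582)
θ=229°: P = B + -1.37·ex + -0.67·ey = (-2.1757,-0.6266)
θ=272°: B = A + 1.00·(cos272°, sin272°) = (0.0349, -0.9994)
θ=272°: |BD| = 12.0068
θ=272°: circle(B,5.00) ∩ circle(D,9.00): a=3.6714, h=3.3943
θ=272°:   candidates: C₊=(3.4110,2.6887) cross=40.754; C₋=(3.9760,-4.0763) cross=-40.754
θ=272°:   branch - wants cross < 0 → take C=(3.9760,-4.0763) (cross=-40.754)
θ=272°: ex = (C−B)/|BC| = (0.7882,-0.6154); ey = (0.6154,0.7882)
θ=272°: P = B + -1.37·ex + -0.67·ey = (-1.4573,-0.6844)
θ=350°: B = A + 1.00·(cos350°, sin350°) = (0.9848, -0.1736)
θ=350°: |BD| = 11.0166
θ=350°: circle(B,5.00) ∩ circle(D,9.00): a=2.9667, h=4.0248
θ=350°:   candidates: C₊=(3.8877,3.8974) cross=44.339; C₋=(4.0145,-4.1512) cross=-44.339
θ=350°:   branch - wants cross < 0 → take C=(4.0145,-4.1512) (cross=-44.339)
θ=350°: ex = (C−B)/|BC| = (0.6059,-0.7955); ey = (0.7955,0.6059)
θ=350°: P = B + -1.37·ex + -0.67·ey = (-0.3783,0.5102)

θ=229°: -2.18 -0.63
θ=272°: -1.46 -0.68
θ=350°: -0.38 0.51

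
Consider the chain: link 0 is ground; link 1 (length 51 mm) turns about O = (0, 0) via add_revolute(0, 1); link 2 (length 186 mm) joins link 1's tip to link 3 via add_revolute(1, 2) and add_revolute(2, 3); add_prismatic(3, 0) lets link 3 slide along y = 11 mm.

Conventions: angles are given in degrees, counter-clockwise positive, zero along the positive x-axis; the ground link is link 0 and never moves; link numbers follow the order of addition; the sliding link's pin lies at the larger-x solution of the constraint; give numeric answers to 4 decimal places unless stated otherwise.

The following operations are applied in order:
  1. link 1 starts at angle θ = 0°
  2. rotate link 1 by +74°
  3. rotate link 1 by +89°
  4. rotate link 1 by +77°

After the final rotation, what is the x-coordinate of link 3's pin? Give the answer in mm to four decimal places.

geometry: r = 51 mm, L = 186 mm, e = 11 mm; θ starts at 0°
rotate link 1 by +74°: θ ← 0° +74° = 74°
rotate link 1 by +89°: θ ← 74° +89° = 163°
rotate link 1 by +77°: θ ← 163° +77° = 240°
crank pin P = (r cos θ, r sin θ) = (-25.500000, -44.167296)
h = r sin θ − e = -44.167296 − 11 = -55.167296
x = r cos θ + √(L² − h²) = -25.500000 + 177.630430 = 152.130430

152.1304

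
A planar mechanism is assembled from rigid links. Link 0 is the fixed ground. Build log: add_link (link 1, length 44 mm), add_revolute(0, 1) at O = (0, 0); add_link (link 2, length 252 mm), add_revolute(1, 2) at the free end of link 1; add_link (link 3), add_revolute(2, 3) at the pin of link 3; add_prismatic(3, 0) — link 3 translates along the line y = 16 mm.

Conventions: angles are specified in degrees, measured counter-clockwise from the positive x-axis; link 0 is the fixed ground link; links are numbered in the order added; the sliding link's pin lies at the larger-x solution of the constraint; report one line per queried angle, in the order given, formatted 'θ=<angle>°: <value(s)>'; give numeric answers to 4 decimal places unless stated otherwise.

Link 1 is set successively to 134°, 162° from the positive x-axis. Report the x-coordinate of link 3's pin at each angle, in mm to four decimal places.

geometry: r = 44 mm, L = 252 mm, e = 16 mm
θ=134°: crank pin P = (r cos θ, r sin θ) = (-30.564968, 31.650951)
θ=134°: h = r sin θ − e = 31.650951 − 16 = 15.650951
θ=134°: x = r cos θ + √(L² − h²) = -30.564968 + 251.513514 = 220.948546
θ=162°: crank pin P = (r cos θ, r sin θ) = (-41.846487, 13.596748)
θ=162°: h = r sin θ − e = 13.596748 − 16 = -2.403252
θ=162°: x = r cos θ + √(L² − h²) = -41.846487 + 251.988540 = 210.142053

θ=134°: 220.9485
θ=162°: 210.1421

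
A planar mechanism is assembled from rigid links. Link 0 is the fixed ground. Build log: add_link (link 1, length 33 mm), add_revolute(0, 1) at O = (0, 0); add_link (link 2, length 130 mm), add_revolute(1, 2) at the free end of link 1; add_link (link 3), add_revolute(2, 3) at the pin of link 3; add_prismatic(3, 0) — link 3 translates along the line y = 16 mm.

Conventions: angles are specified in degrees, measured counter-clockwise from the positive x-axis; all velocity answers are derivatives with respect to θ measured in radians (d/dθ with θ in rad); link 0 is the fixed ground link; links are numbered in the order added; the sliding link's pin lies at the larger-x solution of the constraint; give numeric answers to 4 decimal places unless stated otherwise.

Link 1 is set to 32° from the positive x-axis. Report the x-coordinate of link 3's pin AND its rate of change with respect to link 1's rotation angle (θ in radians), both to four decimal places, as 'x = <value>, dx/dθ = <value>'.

geometry: r = 33 mm, L = 130 mm, e = 16 mm
crank pin P = (r cos θ, r sin θ) = (27.985587, 17.487336)
h = r sin θ − e = 17.487336 − 16 = 1.487336
x = r cos θ + √(L² − h²) = 27.985587 + 129.991491 = 157.977079
dx/dθ = −r sin θ − h·r cos θ/√(L² − h²) (θ in radians; h = 1.487336) = -17.807541

x = 157.9771, dx/dθ = -17.8075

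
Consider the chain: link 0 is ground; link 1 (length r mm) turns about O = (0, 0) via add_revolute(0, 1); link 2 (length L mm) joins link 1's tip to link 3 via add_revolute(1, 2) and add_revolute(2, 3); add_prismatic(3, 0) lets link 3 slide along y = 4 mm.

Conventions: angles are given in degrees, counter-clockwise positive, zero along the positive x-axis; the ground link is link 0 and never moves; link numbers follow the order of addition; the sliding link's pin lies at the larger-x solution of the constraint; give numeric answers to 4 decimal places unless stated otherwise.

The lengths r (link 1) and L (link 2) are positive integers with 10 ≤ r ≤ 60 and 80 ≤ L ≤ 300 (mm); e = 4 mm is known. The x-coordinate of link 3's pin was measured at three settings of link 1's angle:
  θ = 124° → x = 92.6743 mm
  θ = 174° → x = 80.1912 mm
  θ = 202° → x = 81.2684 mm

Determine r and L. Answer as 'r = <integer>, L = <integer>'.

constraint per measurement: (x − r cos θ)² + (r sin θ − e)² = L²
subtracting the θ₁ and θ₂ equations cancels the r² and L² terms:
r = (x₁² − x₂²) / (2[(x₁cos θ₁ + e sin θ₁) − (x₂cos θ₂ + e sin θ₂)]) = 35.0000 → r = 35
L² = (x₁ − r cos θ₁)² + (r sin θ₁ − e)² = 13224.9921 → L = 115.0000 → L = 115
check at θ₃=202°: x = 81.2684 (printed 81.2684) ✓

r = 35, L = 115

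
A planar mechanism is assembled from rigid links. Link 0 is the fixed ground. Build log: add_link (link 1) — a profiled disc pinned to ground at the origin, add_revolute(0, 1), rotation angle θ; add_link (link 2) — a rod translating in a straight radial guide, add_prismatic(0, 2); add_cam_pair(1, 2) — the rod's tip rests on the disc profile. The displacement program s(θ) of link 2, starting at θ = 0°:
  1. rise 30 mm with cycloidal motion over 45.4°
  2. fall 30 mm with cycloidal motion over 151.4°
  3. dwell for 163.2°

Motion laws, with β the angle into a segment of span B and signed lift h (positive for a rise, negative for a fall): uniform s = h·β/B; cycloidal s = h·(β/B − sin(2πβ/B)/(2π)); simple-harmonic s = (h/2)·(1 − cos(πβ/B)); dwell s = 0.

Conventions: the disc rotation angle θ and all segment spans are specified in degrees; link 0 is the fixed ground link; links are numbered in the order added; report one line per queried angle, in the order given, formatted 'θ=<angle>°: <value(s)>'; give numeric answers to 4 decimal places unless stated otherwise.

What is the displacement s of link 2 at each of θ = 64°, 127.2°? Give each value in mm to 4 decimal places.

seg 1 [0°–45.4°] cycloidal, h=30: full span → s += 30 → s = 30.0000
seg 2 [45.4°–196.8°] cycloidal, h=-30: θ=64° here. β=18.6, B=151.4. -30·(0.1229 − sin(2π·0.1229)/(2π)) = -0.3553 → s = 29.6447
seg 2 [45.4°–196.8°] cycloidal, h=-30: θ=127.2° here. β=81.8, B=151.4. -30·(0.5403 − sin(2π·0.5403)/(2π)) = -17.4046 → s = 12.5954

θ=64°: 29.6447
θ=127.2°: 12.5954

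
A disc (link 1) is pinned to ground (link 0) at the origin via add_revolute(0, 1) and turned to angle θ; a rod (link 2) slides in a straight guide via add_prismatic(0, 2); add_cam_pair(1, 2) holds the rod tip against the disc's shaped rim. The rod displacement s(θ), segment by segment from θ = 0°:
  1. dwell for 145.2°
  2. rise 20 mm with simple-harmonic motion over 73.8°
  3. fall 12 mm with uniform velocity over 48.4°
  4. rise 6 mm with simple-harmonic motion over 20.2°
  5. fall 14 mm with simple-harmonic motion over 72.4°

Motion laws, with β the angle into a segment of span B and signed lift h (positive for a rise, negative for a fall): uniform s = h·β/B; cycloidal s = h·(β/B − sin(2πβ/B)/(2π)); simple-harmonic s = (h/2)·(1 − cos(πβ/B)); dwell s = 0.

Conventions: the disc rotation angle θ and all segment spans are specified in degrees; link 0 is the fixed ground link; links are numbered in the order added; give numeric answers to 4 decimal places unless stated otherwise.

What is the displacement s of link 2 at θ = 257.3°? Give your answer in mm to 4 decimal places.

segment 1 (0° to 145.2°, dwell): s unchanged at 0.0000
segment 2 (145.2° to 219°, simple-harmonic, h = 20) is passed completely: s = 0.0000 + (20) = 20.0000
θ = 257.3° falls in segment 3 (219° to 267.4°, uniform, h = -12): β = 257.3 − 219 = 38.3°, B = 48.4°; Δs = -12·38.3/48.4 = -9.4959; s = 20.0000 − 9.4959 = 10.5041

10.5041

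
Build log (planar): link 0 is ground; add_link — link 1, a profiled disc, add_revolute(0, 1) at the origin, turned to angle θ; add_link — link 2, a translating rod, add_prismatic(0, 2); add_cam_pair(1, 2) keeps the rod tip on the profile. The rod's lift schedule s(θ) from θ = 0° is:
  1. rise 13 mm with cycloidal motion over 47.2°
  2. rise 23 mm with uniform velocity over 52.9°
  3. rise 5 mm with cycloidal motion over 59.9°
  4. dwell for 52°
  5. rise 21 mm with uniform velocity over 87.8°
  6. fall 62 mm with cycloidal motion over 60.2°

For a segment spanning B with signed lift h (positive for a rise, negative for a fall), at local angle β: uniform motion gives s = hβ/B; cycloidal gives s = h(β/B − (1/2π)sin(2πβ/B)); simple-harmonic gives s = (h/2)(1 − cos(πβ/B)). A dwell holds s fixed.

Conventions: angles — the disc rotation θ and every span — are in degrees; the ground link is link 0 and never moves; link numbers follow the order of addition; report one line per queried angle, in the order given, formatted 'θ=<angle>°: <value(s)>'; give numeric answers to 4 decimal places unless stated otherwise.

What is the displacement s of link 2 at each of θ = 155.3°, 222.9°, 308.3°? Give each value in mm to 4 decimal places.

seg 1 [0°–47.2°] cycloidal, h=13: full span → s += 13 → s = 13.0000
seg 2 [47.2°–100.1°] uniform, h=23: full span → s += 23 → s = 36.0000
seg 3 [100.1°–160°] cycloidal, h=5: θ=155.3° here. β=55.2, B=59.9. 5·(0.9215 − sin(2π·0.9215)/(2π)) = 4.9843 → s = 40.9843
seg 3 [100.1°–160°] cycloidal, h=5: full span → s += 5 → s = 41.0000
seg 4 [160°–212°] dwell: s stays 41.0000
seg 5 [212°–299.8°] uniform, h=21: θ=222.9° here. β=10.9, B=87.8. 21·10.9/87.8 = 2.6071 → s = 43.6071
seg 5 [212°–299.8°] uniform, h=21: full span → s += 21 → s = 62.0000
seg 6 [299.8°–360°] cycloidal, h=-62: θ=308.3° here. β=8.5, B=60.2. -62·(0.1412 − sin(2π·0.1412)/(2π)) = -1.1040 → s = 60.8960

θ=155.3°: 40.9843
θ=222.9°: 43.6071
θ=308.3°: 60.8960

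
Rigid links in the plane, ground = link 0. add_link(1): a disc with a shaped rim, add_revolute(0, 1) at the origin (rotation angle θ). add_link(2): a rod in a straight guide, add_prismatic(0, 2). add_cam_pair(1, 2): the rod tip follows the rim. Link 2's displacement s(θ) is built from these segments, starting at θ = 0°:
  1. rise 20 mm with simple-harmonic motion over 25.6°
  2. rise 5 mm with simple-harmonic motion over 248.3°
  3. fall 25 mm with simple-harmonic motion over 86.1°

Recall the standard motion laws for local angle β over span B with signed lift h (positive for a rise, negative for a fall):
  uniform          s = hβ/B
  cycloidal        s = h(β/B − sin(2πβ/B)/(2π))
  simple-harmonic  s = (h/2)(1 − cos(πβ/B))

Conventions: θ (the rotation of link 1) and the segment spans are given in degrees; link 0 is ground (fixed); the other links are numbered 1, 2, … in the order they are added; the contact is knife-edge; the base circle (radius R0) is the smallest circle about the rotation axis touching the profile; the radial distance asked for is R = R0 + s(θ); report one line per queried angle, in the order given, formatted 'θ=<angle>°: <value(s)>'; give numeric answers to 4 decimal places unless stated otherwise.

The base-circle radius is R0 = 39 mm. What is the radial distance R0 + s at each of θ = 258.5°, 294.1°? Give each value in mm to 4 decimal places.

segment 1 (0° to 25.6°, simple-harmonic, h = 20) is passed completely: s = 0.0000 + (20) = 20.0000
θ = 258.5° falls in segment 2 (25.6° to 273.9°, simple-harmonic, h = 5): β = 258.5 − 25.6 = 232.9°, B = 248.3°; Δs = 5/2·(1 − cos(π·0.9380)) = 4.9527; s = 20.0000 + 4.9527 = 24.9527
segment 2 (25.6° to 273.9°, simple-harmonic, h = 5) is passed completely: s = 20.0000 + (5) = 25.0000
θ = 294.1° falls in segment 3 (273.9° to 360°, simple-harmonic, h = -25): β = 294.1 − 273.9 = 20.2°, B = 86.1°; Δs = -25/2·(1 − cos(π·0.2346)) = -3.2443; s = 25.0000 − 3.2443 = 21.7557
θ=258.5°: R = R0 + s = 39 + 24.9527 = 63.9527
θ=294.1°: R = R0 + s = 39 + 21.7557 = 60.7557

θ=258.5°: 63.9527
θ=294.1°: 60.7557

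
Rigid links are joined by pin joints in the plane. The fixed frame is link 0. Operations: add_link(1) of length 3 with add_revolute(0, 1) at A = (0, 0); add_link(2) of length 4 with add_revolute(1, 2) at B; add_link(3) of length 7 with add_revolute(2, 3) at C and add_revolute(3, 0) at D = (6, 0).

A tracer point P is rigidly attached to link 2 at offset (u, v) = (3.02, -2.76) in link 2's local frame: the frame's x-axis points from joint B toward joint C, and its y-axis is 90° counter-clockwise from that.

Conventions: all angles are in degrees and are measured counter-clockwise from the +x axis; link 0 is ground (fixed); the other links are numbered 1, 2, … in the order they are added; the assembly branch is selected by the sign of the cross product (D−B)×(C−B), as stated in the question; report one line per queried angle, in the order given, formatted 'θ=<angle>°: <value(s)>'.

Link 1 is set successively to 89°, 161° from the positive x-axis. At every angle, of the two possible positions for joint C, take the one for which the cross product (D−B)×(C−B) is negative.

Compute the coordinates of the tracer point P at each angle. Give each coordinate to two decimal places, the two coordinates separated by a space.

A=(0,0), D=(6.00,0)
θ=89°: B = A + 3.00·(cos89°, sin89°) = (0.0524, 2.9995)
θ=89°: |BD| = 6.6612
θ=89°: circle(B,4.00) ∩ circle(D,7.00): a=0.8536, h=3.9079
θ=89°:   candidates: C₊=(2.5742,6.1044) cross=26.031; C₋=(-0.9452,-0.8741) cross=-26.031
θ=89°:   branch - wants cross < 0 → take C=(-0.9452,-0.8741) (cross=-26.031)
θ=89°: ex = (C−B)/|BC| = (-0.2494,-0.9684); ey = (0.9684,-0.2494)
θ=89°: P = B + 3.02·ex + -2.76·ey = (-3.3736,0.7633)
θ=161°: B = A + 3.00·(cos161°, sin161°) = (-2.8366, 0.9767)
θ=161°: |BD| = 8.8904
θ=161°: circle(B,4.00) ∩ circle(D,7.00): a=2.5892, h=3.0489
θ=161°:   candidates: C₊=(0.0720,3.7227) cross=27.106; C₋=(-0.5979,-2.3382) cross=-27.106
θ=161°:   branch - wants cross < 0 → take C=(-0.5979,-2.3382) (cross=-27.106)
θ=161°: ex = (C−B)/|BC| = (0.5597,-0.8287); ey = (0.8287,0.5597)
θ=161°: P = B + 3.02·ex + -2.76·ey = (-3.4337,-3.0707)

θ=89°: -3.37 0.76
θ=161°: -3.43 -3.07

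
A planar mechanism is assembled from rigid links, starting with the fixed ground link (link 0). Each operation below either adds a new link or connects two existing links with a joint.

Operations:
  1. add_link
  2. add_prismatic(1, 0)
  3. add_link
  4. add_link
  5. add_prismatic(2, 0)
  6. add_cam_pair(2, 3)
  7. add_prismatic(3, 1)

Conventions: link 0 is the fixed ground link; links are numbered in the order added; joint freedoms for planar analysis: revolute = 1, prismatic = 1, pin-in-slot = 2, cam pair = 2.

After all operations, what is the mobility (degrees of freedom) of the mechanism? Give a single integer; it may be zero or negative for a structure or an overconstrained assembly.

link 0 = ground. State L|J1|J2 = 1|0|0
+link1  2|0|0
P(1,0) f=1→J1  2|1|0
+link2  3|1|0
+link3  4|1|0
P(2,0) f=1→J1  4|2|0
C(2,3) f=2→J2  4|2|1
P(3,1) f=1→J1  4|3|1
M = 3(4−1)−2·3−1 = 9−6−1 = 2

M = 2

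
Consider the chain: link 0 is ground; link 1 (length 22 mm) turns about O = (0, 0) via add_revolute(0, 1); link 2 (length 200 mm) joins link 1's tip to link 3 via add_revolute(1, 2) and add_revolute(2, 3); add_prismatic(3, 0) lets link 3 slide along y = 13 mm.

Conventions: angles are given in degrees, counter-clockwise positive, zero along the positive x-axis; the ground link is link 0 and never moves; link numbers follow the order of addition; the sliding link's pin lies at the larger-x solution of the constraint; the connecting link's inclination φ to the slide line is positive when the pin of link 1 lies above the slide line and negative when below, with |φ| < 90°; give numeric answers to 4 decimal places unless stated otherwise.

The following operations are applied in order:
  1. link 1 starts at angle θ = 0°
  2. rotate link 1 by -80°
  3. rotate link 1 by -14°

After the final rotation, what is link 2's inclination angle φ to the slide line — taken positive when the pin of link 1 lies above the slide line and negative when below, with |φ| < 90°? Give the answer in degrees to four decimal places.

geometry: r = 22 mm, L = 200 mm, e = 13 mm; θ starts at 0°
rotate link 1 by -80°: θ ← 0° -80° = -80°
rotate link 1 by -14°: θ ← -80° -14° = -94°
h = r sin θ − e = -21.946409 − 13 = -34.946409
sin φ = h / L = -34.946409 / 200 = -0.17473205
φ = arcsin(-0.17473205) = -10.063065°

-10.0631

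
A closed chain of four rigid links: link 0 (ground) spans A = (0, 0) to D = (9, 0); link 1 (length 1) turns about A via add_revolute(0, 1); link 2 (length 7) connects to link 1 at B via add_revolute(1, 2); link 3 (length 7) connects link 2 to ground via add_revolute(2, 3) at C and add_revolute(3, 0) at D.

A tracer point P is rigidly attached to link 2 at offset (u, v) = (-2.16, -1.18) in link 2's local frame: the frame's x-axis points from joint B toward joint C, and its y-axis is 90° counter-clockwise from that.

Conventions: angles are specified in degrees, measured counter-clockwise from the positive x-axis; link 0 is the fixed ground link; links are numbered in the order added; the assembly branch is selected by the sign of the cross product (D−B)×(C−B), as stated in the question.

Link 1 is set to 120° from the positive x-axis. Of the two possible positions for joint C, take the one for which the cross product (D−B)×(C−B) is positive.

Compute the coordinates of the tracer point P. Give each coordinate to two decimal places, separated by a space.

A=(0,0), D=(9.00,0)
B = A + 1.00·(cos120°, sin120°) = (-0.5000, 0.8660)
|BD| = 9.5394
circle(B,7.00) ∩ circle(D,7.00): a=4.7697, h=5.1235
  candidates: C₊=(4.7151,5.5353) cross=48.875; C₋=(3.7849,-4.6693) cross=-48.875
  branch + wants cross > 0 → take C=(4.7151,5.5353) (cross=48.875)
ex = (C−B)/|BC| = (0.7450,0.6670); ey = (-0.6670,0.7450)
P = B + -2.16·ex + -1.18·ey = (-1.3221,-1.4539)

-1.32 -1.45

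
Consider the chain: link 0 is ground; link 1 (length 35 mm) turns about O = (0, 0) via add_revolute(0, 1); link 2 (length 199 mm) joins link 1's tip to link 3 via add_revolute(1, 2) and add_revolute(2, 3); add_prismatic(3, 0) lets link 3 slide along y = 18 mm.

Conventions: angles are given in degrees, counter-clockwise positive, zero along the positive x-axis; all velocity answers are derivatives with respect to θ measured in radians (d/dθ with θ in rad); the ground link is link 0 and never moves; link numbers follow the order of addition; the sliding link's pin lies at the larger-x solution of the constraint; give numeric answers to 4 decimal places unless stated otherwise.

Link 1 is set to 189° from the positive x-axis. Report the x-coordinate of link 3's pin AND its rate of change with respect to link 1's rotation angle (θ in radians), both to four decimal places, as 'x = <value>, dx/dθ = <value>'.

geometry: r = 35 mm, L = 199 mm, e = 18 mm
crank pin P = (r cos θ, r sin θ) = (-34.569092, -5.475206)
h = r sin θ − e = -5.475206 − 18 = -23.475206
x = r cos θ + √(L² − h²) = -34.569092 + 197.610513 = 163.041421
dx/dθ = −r sin θ − h·r cos θ/√(L² − h²) (θ in radians; h = -23.475206) = 1.368560

x = 163.0414, dx/dθ = 1.3686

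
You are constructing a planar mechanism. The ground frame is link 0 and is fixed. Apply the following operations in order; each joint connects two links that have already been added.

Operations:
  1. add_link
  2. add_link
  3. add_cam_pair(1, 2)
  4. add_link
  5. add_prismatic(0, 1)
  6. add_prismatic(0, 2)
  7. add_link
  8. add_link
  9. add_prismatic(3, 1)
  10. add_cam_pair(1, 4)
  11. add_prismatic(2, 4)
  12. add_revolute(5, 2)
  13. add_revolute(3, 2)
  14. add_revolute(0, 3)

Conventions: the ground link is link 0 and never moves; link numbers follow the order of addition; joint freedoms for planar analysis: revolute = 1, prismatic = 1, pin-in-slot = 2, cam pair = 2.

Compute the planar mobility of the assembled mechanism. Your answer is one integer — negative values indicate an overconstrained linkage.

(L,J1,J2)=(1,0,0); link0 fixed
link1: (2,0,0)
link2: (3,0,0)
C 1-2 [J2]: (3,0,1)
link3: (4,0,1)
P 0-1 [J1]: (4,1,1)
P 0-2 [J1]: (4,2,1)
link4: (5,2,1)
link5: (6,2,1)
P 3-1 [J1]: (6,3,1)
C 1-4 [J2]: (6,3,2)
P 2-4 [J1]: (6,4,2)
R 5-2 [J1]: (6,5,2)
R 3-2 [J1]: (6,6,2)
R 0-3 [J1]: (6,7,2)
Grübler: 3·5 − 2·7 − 2 = -1

M = -1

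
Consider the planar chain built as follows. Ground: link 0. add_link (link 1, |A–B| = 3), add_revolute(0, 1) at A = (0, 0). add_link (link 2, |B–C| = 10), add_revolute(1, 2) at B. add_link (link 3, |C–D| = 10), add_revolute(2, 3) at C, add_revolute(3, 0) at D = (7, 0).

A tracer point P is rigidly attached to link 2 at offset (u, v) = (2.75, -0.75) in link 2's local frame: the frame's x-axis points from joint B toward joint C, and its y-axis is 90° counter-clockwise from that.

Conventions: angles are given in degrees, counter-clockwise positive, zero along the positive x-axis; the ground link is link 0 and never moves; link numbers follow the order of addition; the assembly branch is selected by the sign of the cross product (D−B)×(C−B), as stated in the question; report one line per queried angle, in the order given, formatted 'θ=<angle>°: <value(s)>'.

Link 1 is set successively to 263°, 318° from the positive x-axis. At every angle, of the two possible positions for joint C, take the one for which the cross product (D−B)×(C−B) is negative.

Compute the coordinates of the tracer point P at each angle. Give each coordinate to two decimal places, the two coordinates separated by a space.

A=(0,0), D=(7.00,0)
θ=263°: B = A + 3.00·(cos263°, sin263°) = (-0.3656, -2.9776)
θ=263°: |BD| = 7.9447
θ=263°: circle(B,10.00) ∩ circle(D,10.00): a=3.9724, h=9.1772
θ=263°:   candidates: C₊=(-0.1224,7.0194) cross=72.910; C₋=(6.7568,-9.9970) cross=-72.910
θ=263°:   branch - wants cross < 0 → take C=(6.7568,-9.9970) (cross=-72.910)
θ=263°: ex = (C−B)/|BC| = (0.7122,-0.7019); ey = (0.7019,0.7122)
θ=263°: P = B + 2.75·ex + -0.75·ey = (1.0666,-5.4422)
θ=318°: B = A + 3.00·(cos318°, sin318°) = (2.2294, -2.0074)
θ=318°: |BD| = 5.1757
θ=318°: circle(B,10.00) ∩ circle(D,10.00): a=2.5879, h=9.6593
θ=318°:   candidates: C₊=(0.8683,7.8995) cross=49.994; C₋=(8.3611,-9.9069) cross=-49.994
θ=318°:   branch - wants cross < 0 → take C=(8.3611,-9.9069) (cross=-49.994)
θ=318°: ex = (C−B)/|BC| = (0.6132,-0.7900); ey = (0.7900,0.6132)
θ=318°: P = B + 2.75·ex + -0.75·ey = (3.3232,-4.6396)

θ=263°: 1.07 -5.44
θ=318°: 3.32 -4.64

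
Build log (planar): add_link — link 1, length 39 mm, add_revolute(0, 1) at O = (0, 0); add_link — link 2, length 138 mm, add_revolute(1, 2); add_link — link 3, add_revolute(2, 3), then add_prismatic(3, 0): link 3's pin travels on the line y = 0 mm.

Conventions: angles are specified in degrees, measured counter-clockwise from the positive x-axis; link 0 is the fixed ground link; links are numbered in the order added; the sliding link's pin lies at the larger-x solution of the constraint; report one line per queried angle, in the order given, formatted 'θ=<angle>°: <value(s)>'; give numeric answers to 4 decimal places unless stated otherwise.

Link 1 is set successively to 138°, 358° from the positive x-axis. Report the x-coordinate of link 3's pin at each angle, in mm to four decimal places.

geometry: r = 39 mm, L = 138 mm, e = 0 mm
θ=138°: crank pin P = (r cos θ, r sin θ) = (-28.982648, 26.096094)
θ=138°: h = r sin θ − e = 26.096094 − 0 = 26.096094
θ=138°: x = r cos θ + √(L² − h²) = -28.982648 + 135.510125 = 106.527477
θ=358°: crank pin P = (r cos θ, r sin θ) = (38.976242, -1.361080)
θ=358°: h = r sin θ − e = -1.361080 − 0 = -1.361080
θ=358°: x = r cos θ + √(L² − h²) = 38.976242 + 137.993288 = 176.969530

θ=138°: 106.5275
θ=358°: 176.9695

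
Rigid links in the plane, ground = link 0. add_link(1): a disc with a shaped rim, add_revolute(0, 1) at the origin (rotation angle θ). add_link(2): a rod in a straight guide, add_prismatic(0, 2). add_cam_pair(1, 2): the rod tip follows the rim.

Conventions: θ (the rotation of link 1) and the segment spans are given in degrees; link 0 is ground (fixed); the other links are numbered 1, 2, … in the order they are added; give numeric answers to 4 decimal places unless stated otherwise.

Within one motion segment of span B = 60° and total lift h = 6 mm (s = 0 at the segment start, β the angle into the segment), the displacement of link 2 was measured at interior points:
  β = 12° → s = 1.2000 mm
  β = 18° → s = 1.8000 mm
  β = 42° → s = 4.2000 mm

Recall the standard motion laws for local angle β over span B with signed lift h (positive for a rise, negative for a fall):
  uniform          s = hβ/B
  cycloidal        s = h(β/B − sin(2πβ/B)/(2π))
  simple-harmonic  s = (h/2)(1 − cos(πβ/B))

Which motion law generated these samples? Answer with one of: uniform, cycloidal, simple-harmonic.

candidates at β/B = r: uniform s = h·r (linear in β); cycloidal s = h·(r − sin(2πr)/(2π)); simple-harmonic s = (h/2)(1 − cos(πr))
β=12°: printed 1.2000 | uniform 1.2000, cycloidal 0.2918, simple-harmonic 0.5729
β=18°: printed 1.8000 | uniform 1.8000, cycloidal 0.8918, simple-harmonic 1.2366
β=42°: printed 4.2000 | uniform 4.2000, cycloidal 5.1082, simple-harmonic 4.7634
only one law matches every sample → uniform

uniform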